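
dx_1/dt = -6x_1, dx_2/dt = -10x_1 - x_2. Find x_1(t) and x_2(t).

x_1(t) = -K_1e^(-6t), x_2(t) = -2K_1e^(-6t) - K_2e^(-t)

Coefficient matrix A = [[-6, 0], [-10, -1]].
Characteristic polynomial det(A - λI) = λ^2 + 7λ + 6 = 0.
Eigenvalues λ = -6, -1.
For λ=-6: (A-λI) row 2 is [-10, 5], so an eigenvector is (-1, -2).
For λ=-1: (A-λI) row 1 is [-5, 0], so an eigenvector is (0, -1).
General solution: K_1e^(-6t)(-1,-2) + K_2e^(-t)(0,-1).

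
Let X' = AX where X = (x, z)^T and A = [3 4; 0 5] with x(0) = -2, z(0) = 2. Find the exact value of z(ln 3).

486

A = [[3,4],[0,5]]; eigenvalues λ = 5, 3.
Eigenvectors: (-2,-1) for λ=5, (1,0) for λ=3.
From the initial condition, c_1 = -2, c_2 = -6.
z(ln 3) = (-2)(3^5)(-1) + (-6)(3^3)(0) = 486.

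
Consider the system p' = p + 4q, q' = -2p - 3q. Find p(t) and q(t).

p(t) = C_1e^(-t)sin(2t) + C_1e^(-t)cos(2t) + C_2e^(-t)sin(2t) - C_2e^(-t)cos(2t), q(t) = -C_1e^(-t)sin(2t) + C_2e^(-t)cos(2t)

Coefficient matrix A = [[1, 4], [-2, -3]].
Characteristic polynomial det(A - λI) = λ^2 + 2λ + 5 = 0.
Eigenvalues λ = -1 ± 2i (complex conjugate pair).
For λ=-1+2i: an eigenvector is (1,0) - i(1,-1) = (1 - i, 0 + i).
A real fundamental pair from Re and Im of e^((-1+2i)t)v: X_1 = e^(-t)(cos(2t)·(1,0) + sin(2t)·(1,-1)), X_2 = e^(-t)(sin(2t)·(1,0) - cos(2t)·(1,-1)).
General solution: C_1X_1 + C_2X_2.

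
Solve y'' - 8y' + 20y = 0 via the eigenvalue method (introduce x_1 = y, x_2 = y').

Let x_1 = y, x_2 = y'. Then x_1' = x_2 and x_2' = -20x_1 + 8x_2.
A = [[0,1],[-20,8]]; det(A-λI) = λ^2 - 8λ + 20.
Eigenvalues λ = 4 ± 2i.

y(t) = K_1e^(4t)cos(2t) + K_2e^(4t)sin(2t)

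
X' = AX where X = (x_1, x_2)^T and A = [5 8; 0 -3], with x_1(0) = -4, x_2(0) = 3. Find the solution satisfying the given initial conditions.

Coefficient matrix A = [[5, 8], [0, -3]].
Characteristic polynomial det(A - λI) = λ^2 - 2λ - 15 = 0.
Eigenvalues λ = -3, 5.
For λ=-3: (A-λI) row 1 is [8, 8], so an eigenvector is (-1, 1).
For λ=5: (A-λI) row 1 is [0, 8], so an eigenvector is (1, 0).
General solution: K_1e^(-3t)(-1,1) + K_2e^(5t)(1,0).
Applying x_1(0)=-4, x_2(0)=3 gives K_1=3, K_2=-1.

x_1(t) = -e^(5t) - 3e^(-3t), x_2(t) = 3e^(-3t)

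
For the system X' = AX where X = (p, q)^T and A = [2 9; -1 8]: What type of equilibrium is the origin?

A = [[2,9],[-1,8]]; det(A-λI) = λ^2 - 10λ + 25.
repeated λ = 5 with a single eigenvector.

unstable improper node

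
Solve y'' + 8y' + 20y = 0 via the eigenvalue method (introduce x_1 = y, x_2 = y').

y(t) = C_1e^(-4t)cos(2t) + C_2e^(-4t)sin(2t)

Let x_1 = y, x_2 = y'. Then x_1' = x_2 and x_2' = -20x_1 - 8x_2.
A = [[0,1],[-20,-8]]; det(A-λI) = λ^2 + 8λ + 20.
Eigenvalues λ = -4 ± 2i.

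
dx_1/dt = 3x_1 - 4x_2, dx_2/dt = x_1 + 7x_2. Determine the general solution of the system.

x_1(t) = -2c_1e^(5t) - 2c_2te^(5t) + 3c_2e^(5t), x_2(t) = c_1e^(5t) + c_2te^(5t) - c_2e^(5t)

Coefficient matrix A = [[3, -4], [1, 7]].
Characteristic polynomial det(A - λI) = λ^2 - 10λ + 25 = 0.
Single eigenvalue λ = 5 with algebraic multiplicity 2.
Eigenvector v = (-2,1); generalized eigenvector w with (A-λI)w=v is (3,-1).
General solution: e^(5t)[c_1·v + c_2·(t·v + w)].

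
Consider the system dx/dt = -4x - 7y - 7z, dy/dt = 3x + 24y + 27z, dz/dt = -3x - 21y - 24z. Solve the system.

Coefficient matrix A = [[-4, -7, -7], [3, 24, 27], [-3, -21, -24]].
det(A - λI) = 0 gives eigenvalues λ = 3, -3, -4.
For λ=3: eigenvector (-1,4,-3).
For λ=-3: eigenvector (0,1,-1).
For λ=-4: eigenvector (1,-3,3).
General solution: C_1e^(3t)(-1,4,-3) + C_2e^(-3t)(0,1,-1) + C_3e^(-4t)(1,-3,3).

x(t) = -C_1e^(3t) + C_3e^(-4t), y(t) = 4C_1e^(3t) + C_2e^(-3t) - 3C_3e^(-4t), z(t) = -3C_1e^(3t) - C_2e^(-3t) + 3C_3e^(-4t)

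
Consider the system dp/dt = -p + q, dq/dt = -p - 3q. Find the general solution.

Coefficient matrix A = [[-1, 1], [-1, -3]].
Characteristic polynomial det(A - λI) = λ^2 + 4λ + 4 = 0.
Single eigenvalue λ = -2 with algebraic multiplicity 2.
Eigenvector v = (1,-1); generalized eigenvector w with (A-λI)w=v is (1,0).
General solution: e^(-2t)[c_1·v + c_2·(t·v + w)].

p(t) = c_1e^(-2t) + c_2te^(-2t) + c_2e^(-2t), q(t) = -c_1e^(-2t) - c_2te^(-2t)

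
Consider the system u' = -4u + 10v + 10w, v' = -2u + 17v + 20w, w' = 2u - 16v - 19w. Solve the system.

Coefficient matrix A = [[-4, 10, 10], [-2, 17, 20], [2, -16, -19]].
det(A - λI) = 0 gives eigenvalues λ = -4, -3, 1.
For λ=-4: eigenvector (1,2,-2).
For λ=-3: eigenvector (0,1,-1).
For λ=1: eigenvector (2,4,-3).
General solution: K_1e^(-4t)(1,2,-2) + K_2e^(-3t)(0,1,-1) + K_3e^(t)(2,4,-3).

u(t) = K_1e^(-4t) + 2K_3e^(t), v(t) = 2K_1e^(-4t) + K_2e^(-3t) + 4K_3e^(t), w(t) = -2K_1e^(-4t) - K_2e^(-3t) - 3K_3e^(t)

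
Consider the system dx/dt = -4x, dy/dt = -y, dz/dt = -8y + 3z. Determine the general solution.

x(t) = C_1e^(-4t), y(t) = -C_2e^(-t), z(t) = -2C_2e^(-t) + C_3e^(3t)

Coefficient matrix A = [[-4, 0, 0], [0, -1, 0], [0, -8, 3]].
det(A - λI) = 0 gives eigenvalues λ = -4, -1, 3.
For λ=-4: eigenvector (1,0,0).
For λ=-1: eigenvector (0,-1,-2).
For λ=3: eigenvector (0,0,1).
General solution: C_1e^(-4t)(1,0,0) + C_2e^(-t)(0,-1,-2) + C_3e^(3t)(0,0,1).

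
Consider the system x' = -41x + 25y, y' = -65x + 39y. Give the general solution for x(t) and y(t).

Coefficient matrix A = [[-41, 25], [-65, 39]].
Characteristic polynomial det(A - λI) = λ^2 + 2λ + 26 = 0.
Eigenvalues λ = -1 ± 5i (complex conjugate pair).
For λ=-1+5i: an eigenvector is (-1,-2) - i(-2,-3) = (-1 + 2i, -2 + 3i).
A real fundamental pair from Re and Im of e^((-1+5i)t)v: X_1 = e^(-t)(cos(5t)·(-1,-2) + sin(5t)·(-2,-3)), X_2 = e^(-t)(sin(5t)·(-1,-2) - cos(5t)·(-2,-3)).
General solution: C_1X_1 + C_2X_2.

x(t) = -2C_1e^(-t)sin(5t) - C_1e^(-t)cos(5t) - C_2e^(-t)sin(5t) + 2C_2e^(-t)cos(5t), y(t) = -3C_1e^(-t)sin(5t) - 2C_1e^(-t)cos(5t) - 2C_2e^(-t)sin(5t) + 3C_2e^(-t)cos(5t)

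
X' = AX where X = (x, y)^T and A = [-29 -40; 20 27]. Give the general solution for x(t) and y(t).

Coefficient matrix A = [[-29, -40], [20, 27]].
Characteristic polynomial det(A - λI) = λ^2 + 2λ + 17 = 0.
Eigenvalues λ = -1 ± 4i (complex conjugate pair).
For λ=-1+4i: an eigenvector is (3,-2) - i(-1,1) = (3 + i, -2 - i).
A real fundamental pair from Re and Im of e^((-1+4i)t)v: X_1 = e^(-t)(cos(4t)·(3,-2) + sin(4t)·(-1,1)), X_2 = e^(-t)(sin(4t)·(3,-2) - cos(4t)·(-1,1)).
General solution: K_1X_1 + K_2X_2.

x(t) = -K_1e^(-t)sin(4t) + 3K_1e^(-t)cos(4t) + 3K_2e^(-t)sin(4t) + K_2e^(-t)cos(4t), y(t) = K_1e^(-t)sin(4t) - 2K_1e^(-t)cos(4t) - 2K_2e^(-t)sin(4t) - K_2e^(-t)cos(4t)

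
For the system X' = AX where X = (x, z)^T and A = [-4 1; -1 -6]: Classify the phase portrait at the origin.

A = [[-4,1],[-1,-6]]; det(A-λI) = λ^2 + 10λ + 25.
repeated λ = -5 with a single eigenvector.

stable improper node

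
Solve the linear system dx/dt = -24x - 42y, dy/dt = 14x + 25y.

Coefficient matrix A = [[-24, -42], [14, 25]].
Characteristic polynomial det(A - λI) = λ^2 - λ - 12 = 0.
Eigenvalues λ = 4, -3.
For λ=4: (A-λI) row 1 is [-28, -42], so an eigenvector is (3, -2).
For λ=-3: (A-λI) row 1 is [-21, -42], so an eigenvector is (-2, 1).
General solution: c_1e^(4t)(3,-2) + c_2e^(-3t)(-2,1).

x(t) = 3c_1e^(4t) - 2c_2e^(-3t), y(t) = -2c_1e^(4t) + c_2e^(-3t)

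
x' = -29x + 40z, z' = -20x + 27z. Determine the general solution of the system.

x(t) = K_1e^(-t)sin(4t) - 3K_1e^(-t)cos(4t) - 3K_2e^(-t)sin(4t) - K_2e^(-t)cos(4t), z(t) = K_1e^(-t)sin(4t) - 2K_1e^(-t)cos(4t) - 2K_2e^(-t)sin(4t) - K_2e^(-t)cos(4t)

Coefficient matrix A = [[-29, 40], [-20, 27]].
Characteristic polynomial det(A - λI) = λ^2 + 2λ + 17 = 0.
Eigenvalues λ = -1 ± 4i (complex conjugate pair).
For λ=-1+4i: an eigenvector is (-3,-2) - i(1,1) = (-3 - i, -2 - i).
A real fundamental pair from Re and Im of e^((-1+4i)t)v: X_1 = e^(-t)(cos(4t)·(-3,-2) + sin(4t)·(1,1)), X_2 = e^(-t)(sin(4t)·(-3,-2) - cos(4t)·(1,1)).
General solution: K_1X_1 + K_2X_2.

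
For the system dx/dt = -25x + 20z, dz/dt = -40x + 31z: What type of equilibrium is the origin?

unstable spiral

A = [[-25,20],[-40,31]]; det(A-λI) = λ^2 - 6λ + 25.
λ = 3 ± 4i: positive real part.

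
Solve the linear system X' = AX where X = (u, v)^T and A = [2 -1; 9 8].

u(t) = C_1e^(5t) + C_2te^(5t), v(t) = -3C_1e^(5t) - 3C_2te^(5t) - C_2e^(5t)

Coefficient matrix A = [[2, -1], [9, 8]].
Characteristic polynomial det(A - λI) = λ^2 - 10λ + 25 = 0.
Single eigenvalue λ = 5 with algebraic multiplicity 2.
Eigenvector v = (1,-3); generalized eigenvector w with (A-λI)w=v is (0,-1).
General solution: e^(5t)[C_1·v + C_2·(t·v + w)].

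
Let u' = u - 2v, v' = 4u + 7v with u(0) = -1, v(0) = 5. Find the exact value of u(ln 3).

A = [[1,-2],[4,7]]; eigenvalues λ = 3, 5.
Eigenvectors: (-1,1) for λ=3, (-1,2) for λ=5.
From the initial condition, c_1 = -3, c_2 = 4.
u(ln 3) = (-3)(3^3)(-1) + (4)(3^5)(-1) = -891.

-891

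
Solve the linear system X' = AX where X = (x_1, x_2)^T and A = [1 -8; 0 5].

x_1(t) = c_1e^(t) - 2c_2e^(5t), x_2(t) = c_2e^(5t)

Coefficient matrix A = [[1, -8], [0, 5]].
Characteristic polynomial det(A - λI) = λ^2 - 6λ + 5 = 0.
Eigenvalues λ = 1, 5.
For λ=1: (A-λI) row 1 is [0, -8], so an eigenvector is (1, 0).
For λ=5: (A-λI) row 1 is [-4, -8], so an eigenvector is (-2, 1).
General solution: c_1e^(t)(1,0) + c_2e^(5t)(-2,1).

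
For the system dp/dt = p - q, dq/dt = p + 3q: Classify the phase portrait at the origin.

unstable improper node

A = [[1,-1],[1,3]]; det(A-λI) = λ^2 - 4λ + 4.
repeated λ = 2 with a single eigenvector.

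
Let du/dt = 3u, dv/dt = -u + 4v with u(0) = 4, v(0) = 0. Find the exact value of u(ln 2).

A = [[3,0],[-1,4]]; eigenvalues λ = 3, 4.
Eigenvectors: (-1,-1) for λ=3, (0,1) for λ=4.
From the initial condition, c_1 = -4, c_2 = -4.
u(ln 2) = (-4)(2^3)(-1) + (-4)(2^4)(0) = 32.

32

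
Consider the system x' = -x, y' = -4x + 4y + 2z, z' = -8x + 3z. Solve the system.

Coefficient matrix A = [[-1, 0, 0], [-4, 4, 2], [-8, 0, 3]].
det(A - λI) = 0 gives eigenvalues λ = -1, 4, 3.
For λ=-1: eigenvector (1,0,2).
For λ=4: eigenvector (0,1,0).
For λ=3: eigenvector (0,-2,1).
General solution: c_1e^(-t)(1,0,2) + c_2e^(4t)(0,1,0) + c_3e^(3t)(0,-2,1).

x(t) = c_1e^(-t), y(t) = c_2e^(4t) - 2c_3e^(3t), z(t) = 2c_1e^(-t) + c_3e^(3t)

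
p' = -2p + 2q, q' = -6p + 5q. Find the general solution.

Coefficient matrix A = [[-2, 2], [-6, 5]].
Characteristic polynomial det(A - λI) = λ^2 - 3λ + 2 = 0.
Eigenvalues λ = 2, 1.
For λ=2: (A-λI) row 1 is [-4, 2], so an eigenvector is (-1, -2).
For λ=1: (A-λI) row 1 is [-3, 2], so an eigenvector is (-2, -3).
General solution: C_1e^(2t)(-1,-2) + C_2e^(t)(-2,-3).

p(t) = -C_1e^(2t) - 2C_2e^(t), q(t) = -2C_1e^(2t) - 3C_2e^(t)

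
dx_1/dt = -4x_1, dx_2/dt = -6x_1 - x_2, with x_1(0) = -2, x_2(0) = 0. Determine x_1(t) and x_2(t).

Coefficient matrix A = [[-4, 0], [-6, -1]].
Characteristic polynomial det(A - λI) = λ^2 + 5λ + 4 = 0.
Eigenvalues λ = -1, -4.
For λ=-1: (A-λI) row 1 is [-3, 0], so an eigenvector is (0, -1).
For λ=-4: (A-λI) row 2 is [-6, 3], so an eigenvector is (1, 2).
General solution: K_1e^(-t)(0,-1) + K_2e^(-4t)(1,2).
Applying x_1(0)=-2, x_2(0)=0 gives K_1=-4, K_2=-2.

x_1(t) = -2e^(-4t), x_2(t) = 4e^(-t) - 4e^(-4t)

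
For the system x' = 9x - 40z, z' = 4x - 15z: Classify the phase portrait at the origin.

A = [[9,-40],[4,-15]]; det(A-λI) = λ^2 + 6λ + 25.
λ = -3 ± 4i: negative real part.

stable spiral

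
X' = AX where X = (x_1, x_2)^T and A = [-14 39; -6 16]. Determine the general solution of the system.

Coefficient matrix A = [[-14, 39], [-6, 16]].
Characteristic polynomial det(A - λI) = λ^2 - 2λ + 10 = 0.
Eigenvalues λ = 1 ± 3i (complex conjugate pair).
For λ=1+3i: an eigenvector is (3,1) - i(-2,-1) = (3 + 2i, 1 + i).
A real fundamental pair from Re and Im of e^((1+3i)t)v: X_1 = e^(t)(cos(3t)·(3,1) + sin(3t)·(-2,-1)), X_2 = e^(t)(sin(3t)·(3,1) - cos(3t)·(-2,-1)).
General solution: c_1X_1 + c_2X_2.

x_1(t) = -2c_1e^(t)sin(3t) + 3c_1e^(t)cos(3t) + 3c_2e^(t)sin(3t) + 2c_2e^(t)cos(3t), x_2(t) = -c_1e^(t)sin(3t) + c_1e^(t)cos(3t) + c_2e^(t)sin(3t) + c_2e^(t)cos(3t)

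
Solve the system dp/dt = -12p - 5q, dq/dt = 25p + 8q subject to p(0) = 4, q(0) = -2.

p(t) = -6e^(-2t)sin(5t) + 4e^(-2t)cos(5t), q(t) = 16e^(-2t)sin(5t) - 2e^(-2t)cos(5t)

Coefficient matrix A = [[-12, -5], [25, 8]].
Characteristic polynomial det(A - λI) = λ^2 + 4λ + 29 = 0.
Eigenvalues λ = -2 ± 5i (complex conjugate pair).
For λ=-2+5i: an eigenvector is (0,-1) - i(1,-2) = (0 - i, -1 + 2i).
A real fundamental pair from Re and Im of e^((-2+5i)t)v: X_1 = e^(-2t)(cos(5t)·(0,-1) + sin(5t)·(1,-2)), X_2 = e^(-2t)(sin(5t)·(0,-1) - cos(5t)·(1,-2)).
General solution: C_1X_1 + C_2X_2.
Applying p(0)=4, q(0)=-2 gives C_1=-6, C_2=-4.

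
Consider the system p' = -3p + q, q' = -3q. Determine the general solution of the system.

p(t) = -K_1e^(-3t) - K_2te^(-3t) - 2K_2e^(-3t), q(t) = -K_2e^(-3t)

Coefficient matrix A = [[-3, 1], [0, -3]].
Characteristic polynomial det(A - λI) = λ^2 + 6λ + 9 = 0.
Single eigenvalue λ = -3 with algebraic multiplicity 2.
Eigenvector v = (-1,0); generalized eigenvector w with (A-λI)w=v is (-2,-1).
General solution: e^(-3t)[K_1·v + K_2·(t·v + w)].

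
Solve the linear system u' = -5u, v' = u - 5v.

Coefficient matrix A = [[-5, 0], [1, -5]].
Characteristic polynomial det(A - λI) = λ^2 + 10λ + 25 = 0.
Single eigenvalue λ = -5 with algebraic multiplicity 2.
Eigenvector v = (0,-1); generalized eigenvector w with (A-λI)w=v is (-1,2).
General solution: e^(-5t)[c_1·v + c_2·(t·v + w)].

u(t) = -c_2e^(-5t), v(t) = -c_1e^(-5t) - c_2te^(-5t) + 2c_2e^(-5t)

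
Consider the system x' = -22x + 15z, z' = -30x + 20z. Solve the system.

Coefficient matrix A = [[-22, 15], [-30, 20]].
Characteristic polynomial det(A - λI) = λ^2 + 2λ + 10 = 0.
Eigenvalues λ = -1 ± 3i (complex conjugate pair).
For λ=-1+3i: an eigenvector is (1,1) - i(-2,-3) = (1 + 2i, 1 + 3i).
A real fundamental pair from Re and Im of e^((-1+3i)t)v: X_1 = e^(-t)(cos(3t)·(1,1) + sin(3t)·(-2,-3)), X_2 = e^(-t)(sin(3t)·(1,1) - cos(3t)·(-2,-3)).
General solution: C_1X_1 + C_2X_2.

x(t) = -2C_1e^(-t)sin(3t) + C_1e^(-t)cos(3t) + C_2e^(-t)sin(3t) + 2C_2e^(-t)cos(3t), z(t) = -3C_1e^(-t)sin(3t) + C_1e^(-t)cos(3t) + C_2e^(-t)sin(3t) + 3C_2e^(-t)cos(3t)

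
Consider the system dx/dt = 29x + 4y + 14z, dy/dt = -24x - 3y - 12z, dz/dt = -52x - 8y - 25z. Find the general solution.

Coefficient matrix A = [[29, 4, 14], [-24, -3, -12], [-52, -8, -25]].
det(A - λI) = 0 gives eigenvalues λ = 3, -3, 1.
For λ=3: eigenvector (3,-2,-5).
For λ=-3: eigenvector (-1,1,2).
For λ=1: eigenvector (-1,0,2).
General solution: C_1e^(3t)(3,-2,-5) + C_2e^(-3t)(-1,1,2) + C_3e^(t)(-1,0,2).

x(t) = 3C_1e^(3t) - C_2e^(-3t) - C_3e^(t), y(t) = -2C_1e^(3t) + C_2e^(-3t), z(t) = -5C_1e^(3t) + 2C_2e^(-3t) + 2C_3e^(t)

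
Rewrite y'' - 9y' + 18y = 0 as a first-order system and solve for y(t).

y(t) = K_1e^(6t) + K_2e^(3t)

Let x_1 = y, x_2 = y'. Then x_1' = x_2 and x_2' = -18x_1 + 9x_2.
A = [[0,1],[-18,9]]; det(A-λI) = λ^2 - 9λ + 18.
Eigenvalues λ = 6, 3 with eigenvectors (1,6), (1,3).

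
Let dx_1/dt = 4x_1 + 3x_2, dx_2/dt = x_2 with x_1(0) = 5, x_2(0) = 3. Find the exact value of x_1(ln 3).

A = [[4,3],[0,1]]; eigenvalues λ = 1, 4.
Eigenvectors: (1,-1) for λ=1, (1,0) for λ=4.
From the initial condition, c_1 = -3, c_2 = 8.
x_1(ln 3) = (-3)(3^1)(1) + (8)(3^4)(1) = 639.

639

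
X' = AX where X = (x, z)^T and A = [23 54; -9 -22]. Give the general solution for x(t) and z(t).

x(t) = -3c_1e^(5t) - 2c_2e^(-4t), z(t) = c_1e^(5t) + c_2e^(-4t)

Coefficient matrix A = [[23, 54], [-9, -22]].
Characteristic polynomial det(A - λI) = λ^2 - λ - 20 = 0.
Eigenvalues λ = 5, -4.
For λ=5: (A-λI) row 1 is [18, 54], so an eigenvector is (-3, 1).
For λ=-4: (A-λI) row 1 is [27, 54], so an eigenvector is (-2, 1).
General solution: c_1e^(5t)(-3,1) + c_2e^(-4t)(-2,1).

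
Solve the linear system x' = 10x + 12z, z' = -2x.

x(t) = 2c_1e^(4t) + 3c_2e^(6t), z(t) = -c_1e^(4t) - c_2e^(6t)

Coefficient matrix A = [[10, 12], [-2, 0]].
Characteristic polynomial det(A - λI) = λ^2 - 10λ + 24 = 0.
Eigenvalues λ = 4, 6.
For λ=4: (A-λI) row 1 is [6, 12], so an eigenvector is (2, -1).
For λ=6: (A-λI) row 1 is [4, 12], so an eigenvector is (3, -1).
General solution: c_1e^(4t)(2,-1) + c_2e^(6t)(3,-1).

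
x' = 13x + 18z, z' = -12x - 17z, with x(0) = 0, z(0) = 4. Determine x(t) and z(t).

x(t) = 12e^(t) - 12e^(-5t), z(t) = -8e^(t) + 12e^(-5t)

Coefficient matrix A = [[13, 18], [-12, -17]].
Characteristic polynomial det(A - λI) = λ^2 + 4λ - 5 = 0.
Eigenvalues λ = 1, -5.
For λ=1: (A-λI) row 1 is [12, 18], so an eigenvector is (-3, 2).
For λ=-5: (A-λI) row 1 is [18, 18], so an eigenvector is (-1, 1).
General solution: C_1e^(t)(-3,2) + C_2e^(-5t)(-1,1).
Applying x(0)=0, z(0)=4 gives C_1=-4, C_2=12.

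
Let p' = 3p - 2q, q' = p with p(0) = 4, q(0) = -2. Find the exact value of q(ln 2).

8

A = [[3,-2],[1,0]]; eigenvalues λ = 1, 2.
Eigenvectors: (-1,-1) for λ=1, (2,1) for λ=2.
From the initial condition, c_1 = 8, c_2 = 6.
q(ln 2) = (8)(2^1)(-1) + (6)(2^2)(1) = 8.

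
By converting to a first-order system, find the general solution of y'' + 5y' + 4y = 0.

y(t) = C_1e^(-t) + C_2e^(-4t)

Let x_1 = y, x_2 = y'. Then x_1' = x_2 and x_2' = -4x_1 - 5x_2.
A = [[0,1],[-4,-5]]; det(A-λI) = λ^2 + 5λ + 4.
Eigenvalues λ = -1, -4 with eigenvectors (1,-1), (1,-4).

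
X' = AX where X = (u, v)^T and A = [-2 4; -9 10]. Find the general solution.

Coefficient matrix A = [[-2, 4], [-9, 10]].
Characteristic polynomial det(A - λI) = λ^2 - 8λ + 16 = 0.
Single eigenvalue λ = 4 with algebraic multiplicity 2.
Eigenvector v = (2,3); generalized eigenvector w with (A-λI)w=v is (1,2).
General solution: e^(4t)[C_1·v + C_2·(t·v + w)].

u(t) = 2C_1e^(4t) + 2C_2te^(4t) + C_2e^(4t), v(t) = 3C_1e^(4t) + 3C_2te^(4t) + 2C_2e^(4t)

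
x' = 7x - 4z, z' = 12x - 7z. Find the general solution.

Coefficient matrix A = [[7, -4], [12, -7]].
Characteristic polynomial det(A - λI) = λ^2 - 1 = 0.
Eigenvalues λ = -1, 1.
For λ=-1: (A-λI) row 1 is [8, -4], so an eigenvector is (-1, -2).
For λ=1: (A-λI) row 1 is [6, -4], so an eigenvector is (2, 3).
General solution: c_1e^(-t)(-1,-2) + c_2e^(t)(2,3).

x(t) = -c_1e^(-t) + 2c_2e^(t), z(t) = -2c_1e^(-t) + 3c_2e^(t)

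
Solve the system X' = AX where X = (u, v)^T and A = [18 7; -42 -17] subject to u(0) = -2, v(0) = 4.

Coefficient matrix A = [[18, 7], [-42, -17]].
Characteristic polynomial det(A - λI) = λ^2 - λ - 12 = 0.
Eigenvalues λ = -3, 4.
For λ=-3: (A-λI) row 1 is [21, 7], so an eigenvector is (-1, 3).
For λ=4: (A-λI) row 1 is [14, 7], so an eigenvector is (-1, 2).
General solution: C_1e^(-3t)(-1,3) + C_2e^(4t)(-1,2).
Applying u(0)=-2, v(0)=4 gives C_1=0, C_2=2.

u(t) = -2e^(4t), v(t) = 4e^(4t)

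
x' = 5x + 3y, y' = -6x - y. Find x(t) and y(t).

Coefficient matrix A = [[5, 3], [-6, -1]].
Characteristic polynomial det(A - λI) = λ^2 - 4λ + 13 = 0.
Eigenvalues λ = 2 ± 3i (complex conjugate pair).
For λ=2+3i: an eigenvector is (0,1) - i(1,-1) = (0 - i, 1 + i).
A real fundamental pair from Re and Im of e^((2+3i)t)v: X_1 = e^(2t)(cos(3t)·(0,1) + sin(3t)·(1,-1)), X_2 = e^(2t)(sin(3t)·(0,1) - cos(3t)·(1,-1)).
General solution: c_1X_1 + c_2X_2.

x(t) = c_1e^(2t)sin(3t) - c_2e^(2t)cos(3t), y(t) = -c_1e^(2t)sin(3t) + c_1e^(2t)cos(3t) + c_2e^(2t)sin(3t) + c_2e^(2t)cos(3t)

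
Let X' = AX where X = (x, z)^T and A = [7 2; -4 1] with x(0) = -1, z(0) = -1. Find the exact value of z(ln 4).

A = [[7,2],[-4,1]]; eigenvalues λ = 3, 5.
Eigenvectors: (1,-2) for λ=3, (-1,1) for λ=5.
From the initial condition, c_1 = 2, c_2 = 3.
z(ln 4) = (2)(4^3)(-2) + (3)(4^5)(1) = 2816.

2816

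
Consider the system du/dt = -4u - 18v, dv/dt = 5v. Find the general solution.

u(t) = -c_1e^(-4t) - 2c_2e^(5t), v(t) = c_2e^(5t)

Coefficient matrix A = [[-4, -18], [0, 5]].
Characteristic polynomial det(A - λI) = λ^2 - λ - 20 = 0.
Eigenvalues λ = -4, 5.
For λ=-4: (A-λI) row 1 is [0, -18], so an eigenvector is (-1, 0).
For λ=5: (A-λI) row 1 is [-9, -18], so an eigenvector is (-2, 1).
General solution: c_1e^(-4t)(-1,0) + c_2e^(5t)(-2,1).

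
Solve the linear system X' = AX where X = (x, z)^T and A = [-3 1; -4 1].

Coefficient matrix A = [[-3, 1], [-4, 1]].
Characteristic polynomial det(A - λI) = λ^2 + 2λ + 1 = 0.
Single eigenvalue λ = -1 with algebraic multiplicity 2.
Eigenvector v = (1,2); generalized eigenvector w with (A-λI)w=v is (-1,-1).
General solution: e^(-t)[K_1·v + K_2·(t·v + w)].

x(t) = K_1e^(-t) + K_2te^(-t) - K_2e^(-t), z(t) = 2K_1e^(-t) + 2K_2te^(-t) - K_2e^(-t)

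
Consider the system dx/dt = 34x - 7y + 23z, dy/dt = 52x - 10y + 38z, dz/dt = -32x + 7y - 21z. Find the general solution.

x(t) = c_1e^(2t) - c_2e^(4t) + c_3e^(-3t), y(t) = -2c_1e^(2t) - c_2e^(4t) + 2c_3e^(-3t), z(t) = -2c_1e^(2t) + c_2e^(4t) - c_3e^(-3t)

Coefficient matrix A = [[34, -7, 23], [52, -10, 38], [-32, 7, -21]].
det(A - λI) = 0 gives eigenvalues λ = 2, 4, -3.
For λ=2: eigenvector (1,-2,-2).
For λ=4: eigenvector (-1,-1,1).
For λ=-3: eigenvector (1,2,-1).
General solution: c_1e^(2t)(1,-2,-2) + c_2e^(4t)(-1,-1,1) + c_3e^(-3t)(1,2,-1).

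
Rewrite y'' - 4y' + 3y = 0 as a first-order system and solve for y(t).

y(t) = c_1e^(t) + c_2e^(3t)

Let x_1 = y, x_2 = y'. Then x_1' = x_2 and x_2' = -3x_1 + 4x_2.
A = [[0,1],[-3,4]]; det(A-λI) = λ^2 - 4λ + 3.
Eigenvalues λ = 1, 3 with eigenvectors (1,1), (1,3).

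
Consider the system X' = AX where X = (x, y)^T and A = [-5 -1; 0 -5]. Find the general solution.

Coefficient matrix A = [[-5, -1], [0, -5]].
Characteristic polynomial det(A - λI) = λ^2 + 10λ + 25 = 0.
Single eigenvalue λ = -5 with algebraic multiplicity 2.
Eigenvector v = (-1,0); generalized eigenvector w with (A-λI)w=v is (-3,1).
General solution: e^(-5t)[K_1·v + K_2·(t·v + w)].

x(t) = -K_1e^(-5t) - K_2te^(-5t) - 3K_2e^(-5t), y(t) = K_2e^(-5t)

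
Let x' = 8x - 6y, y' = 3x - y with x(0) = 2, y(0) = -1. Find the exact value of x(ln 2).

176

A = [[8,-6],[3,-1]]; eigenvalues λ = 5, 2.
Eigenvectors: (-2,-1) for λ=5, (1,1) for λ=2.
From the initial condition, c_1 = -3, c_2 = -4.
x(ln 2) = (-3)(2^5)(-2) + (-4)(2^2)(1) = 176.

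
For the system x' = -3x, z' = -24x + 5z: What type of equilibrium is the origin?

A = [[-3,0],[-24,5]]; det(A-λI) = λ^2 - 2λ - 15.
λ = 5, -3: opposite signs.

saddle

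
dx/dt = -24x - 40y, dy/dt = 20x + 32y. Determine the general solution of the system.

x(t) = -K_1e^(4t)sin(4t) + 3K_1e^(4t)cos(4t) + 3K_2e^(4t)sin(4t) + K_2e^(4t)cos(4t), y(t) = K_1e^(4t)sin(4t) - 2K_1e^(4t)cos(4t) - 2K_2e^(4t)sin(4t) - K_2e^(4t)cos(4t)

Coefficient matrix A = [[-24, -40], [20, 32]].
Characteristic polynomial det(A - λI) = λ^2 - 8λ + 32 = 0.
Eigenvalues λ = 4 ± 4i (complex conjugate pair).
For λ=4+4i: an eigenvector is (3,-2) - i(-1,1) = (3 + i, -2 - i).
A real fundamental pair from Re and Im of e^((4+4i)t)v: X_1 = e^(4t)(cos(4t)·(3,-2) + sin(4t)·(-1,1)), X_2 = e^(4t)(sin(4t)·(3,-2) - cos(4t)·(-1,1)).
General solution: K_1X_1 + K_2X_2.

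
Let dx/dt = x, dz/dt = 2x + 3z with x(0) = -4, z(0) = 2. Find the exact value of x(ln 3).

A = [[1,0],[2,3]]; eigenvalues λ = 3, 1.
Eigenvectors: (0,1) for λ=3, (-1,1) for λ=1.
From the initial condition, c_1 = -2, c_2 = 4.
x(ln 3) = (-2)(3^3)(0) + (4)(3^1)(-1) = -12.

-12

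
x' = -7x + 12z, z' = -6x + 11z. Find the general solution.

Coefficient matrix A = [[-7, 12], [-6, 11]].
Characteristic polynomial det(A - λI) = λ^2 - 4λ - 5 = 0.
Eigenvalues λ = -1, 5.
For λ=-1: (A-λI) row 1 is [-6, 12], so an eigenvector is (-2, -1).
For λ=5: (A-λI) row 1 is [-12, 12], so an eigenvector is (-1, -1).
General solution: C_1e^(-t)(-2,-1) + C_2e^(5t)(-1,-1).

x(t) = -2C_1e^(-t) - C_2e^(5t), z(t) = -C_1e^(-t) - C_2e^(5t)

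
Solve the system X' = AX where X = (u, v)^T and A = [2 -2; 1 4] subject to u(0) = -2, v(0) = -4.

Coefficient matrix A = [[2, -2], [1, 4]].
Characteristic polynomial det(A - λI) = λ^2 - 6λ + 10 = 0.
Eigenvalues λ = 3 ± i (complex conjugate pair).
For λ=3+i: an eigenvector is (-1,1) - i(-1,0) = (-1 + i, 1).
A real fundamental pair from Re and Im of e^((3+i)t)v: X_1 = e^(3t)(cos(t)·(-1,1) + sin(t)·(-1,0)), X_2 = e^(3t)(sin(t)·(-1,1) - cos(t)·(-1,0)).
General solution: c_1X_1 + c_2X_2.
Applying u(0)=-2, v(0)=-4 gives c_1=-4, c_2=-6.

u(t) = 10e^(3t)sin(t) - 2e^(3t)cos(t), v(t) = -6e^(3t)sin(t) - 4e^(3t)cos(t)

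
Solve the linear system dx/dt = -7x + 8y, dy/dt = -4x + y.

x(t) = c_1e^(-3t)sin(4t) - c_1e^(-3t)cos(4t) - c_2e^(-3t)sin(4t) - c_2e^(-3t)cos(4t), y(t) = c_1e^(-3t)sin(4t) - c_2e^(-3t)cos(4t)

Coefficient matrix A = [[-7, 8], [-4, 1]].
Characteristic polynomial det(A - λI) = λ^2 + 6λ + 25 = 0.
Eigenvalues λ = -3 ± 4i (complex conjugate pair).
For λ=-3+4i: an eigenvector is (-1,0) - i(1,1) = (-1 - i, 0 - i).
A real fundamental pair from Re and Im of e^((-3+4i)t)v: X_1 = e^(-3t)(cos(4t)·(-1,0) + sin(4t)·(1,1)), X_2 = e^(-3t)(sin(4t)·(-1,0) - cos(4t)·(1,1)).
General solution: c_1X_1 + c_2X_2.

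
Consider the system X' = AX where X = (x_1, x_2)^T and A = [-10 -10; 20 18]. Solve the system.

Coefficient matrix A = [[-10, -10], [20, 18]].
Characteristic polynomial det(A - λI) = λ^2 - 8λ + 20 = 0.
Eigenvalues λ = 4 ± 2i (complex conjugate pair).
For λ=4+2i: an eigenvector is (1,-1) - i(-2,3) = (1 + 2i, -1 - 3i).
A real fundamental pair from Re and Im of e^((4+2i)t)v: X_1 = e^(4t)(cos(2t)·(1,-1) + sin(2t)·(-2,3)), X_2 = e^(4t)(sin(2t)·(1,-1) - cos(2t)·(-2,3)).
General solution: c_1X_1 + c_2X_2.

x_1(t) = -2c_1e^(4t)sin(2t) + c_1e^(4t)cos(2t) + c_2e^(4t)sin(2t) + 2c_2e^(4t)cos(2t), x_2(t) = 3c_1e^(4t)sin(2t) - c_1e^(4t)cos(2t) - c_2e^(4t)sin(2t) - 3c_2e^(4t)cos(2t)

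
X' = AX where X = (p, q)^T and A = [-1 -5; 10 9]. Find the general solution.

Coefficient matrix A = [[-1, -5], [10, 9]].
Characteristic polynomial det(A - λI) = λ^2 - 8λ + 41 = 0.
Eigenvalues λ = 4 ± 5i (complex conjugate pair).
For λ=4+5i: an eigenvector is (1,-1) - i(0,1) = (1, -1 - i).
A real fundamental pair from Re and Im of e^((4+5i)t)v: X_1 = e^(4t)(cos(5t)·(1,-1) + sin(5t)·(0,1)), X_2 = e^(4t)(sin(5t)·(1,-1) - cos(5t)·(0,1)).
General solution: c_1X_1 + c_2X_2.

p(t) = c_1e^(4t)cos(5t) + c_2e^(4t)sin(5t), q(t) = c_1e^(4t)sin(5t) - c_1e^(4t)cos(5t) - c_2e^(4t)sin(5t) - c_2e^(4t)cos(5t)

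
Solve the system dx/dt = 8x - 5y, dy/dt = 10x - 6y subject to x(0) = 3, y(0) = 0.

x(t) = 21e^(t)sin(t) + 3e^(t)cos(t), y(t) = 30e^(t)sin(t)

Coefficient matrix A = [[8, -5], [10, -6]].
Characteristic polynomial det(A - λI) = λ^2 - 2λ + 2 = 0.
Eigenvalues λ = 1 ± i (complex conjugate pair).
For λ=1+i: an eigenvector is (-2,-3) - i(1,1) = (-2 - i, -3 - i).
A real fundamental pair from Re and Im of e^((1+i)t)v: X_1 = e^(t)(cos(t)·(-2,-3) + sin(t)·(1,1)), X_2 = e^(t)(sin(t)·(-2,-3) - cos(t)·(1,1)).
General solution: K_1X_1 + K_2X_2.
Applying x(0)=3, y(0)=0 gives K_1=3, K_2=-9.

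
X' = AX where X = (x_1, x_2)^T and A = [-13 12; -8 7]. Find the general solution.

Coefficient matrix A = [[-13, 12], [-8, 7]].
Characteristic polynomial det(A - λI) = λ^2 + 6λ + 5 = 0.
Eigenvalues λ = -5, -1.
For λ=-5: (A-λI) row 1 is [-8, 12], so an eigenvector is (3, 2).
For λ=-1: (A-λI) row 1 is [-12, 12], so an eigenvector is (1, 1).
General solution: C_1e^(-5t)(3,2) + C_2e^(-t)(1,1).

x_1(t) = 3C_1e^(-5t) + C_2e^(-t), x_2(t) = 2C_1e^(-5t) + C_2e^(-t)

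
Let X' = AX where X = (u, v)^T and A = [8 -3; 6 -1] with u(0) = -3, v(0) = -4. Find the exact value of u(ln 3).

-495

A = [[8,-3],[6,-1]]; eigenvalues λ = 2, 5.
Eigenvectors: (-1,-2) for λ=2, (1,1) for λ=5.
From the initial condition, c_1 = 1, c_2 = -2.
u(ln 3) = (1)(3^2)(-1) + (-2)(3^5)(1) = -495.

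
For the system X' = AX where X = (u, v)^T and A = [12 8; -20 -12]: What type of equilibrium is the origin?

center

A = [[12,8],[-20,-12]]; det(A-λI) = λ^2 + 16.
λ = 0 ± 4i: zero real part.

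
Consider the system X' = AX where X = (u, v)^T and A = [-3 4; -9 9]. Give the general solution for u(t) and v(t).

Coefficient matrix A = [[-3, 4], [-9, 9]].
Characteristic polynomial det(A - λI) = λ^2 - 6λ + 9 = 0.
Single eigenvalue λ = 3 with algebraic multiplicity 2.
Eigenvector v = (-2,-3); generalized eigenvector w with (A-λI)w=v is (-1,-2).
General solution: e^(3t)[K_1·v + K_2·(t·v + w)].

u(t) = -2K_1e^(3t) - 2K_2te^(3t) - K_2e^(3t), v(t) = -3K_1e^(3t) - 3K_2te^(3t) - 2K_2e^(3t)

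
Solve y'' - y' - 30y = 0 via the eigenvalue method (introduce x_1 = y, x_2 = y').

Let x_1 = y, x_2 = y'. Then x_1' = x_2 and x_2' = 30x_1 + x_2.
A = [[0,1],[30,1]]; det(A-λI) = λ^2 - λ - 30.
Eigenvalues λ = 6, -5 with eigenvectors (1,6), (1,-5).

y(t) = C_1e^(6t) + C_2e^(-5t)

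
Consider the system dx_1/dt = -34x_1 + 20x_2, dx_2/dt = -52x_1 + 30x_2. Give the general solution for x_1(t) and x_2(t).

x_1(t) = c_1e^(-2t)sin(4t) - 2c_1e^(-2t)cos(4t) - 2c_2e^(-2t)sin(4t) - c_2e^(-2t)cos(4t), x_2(t) = 2c_1e^(-2t)sin(4t) - 3c_1e^(-2t)cos(4t) - 3c_2e^(-2t)sin(4t) - 2c_2e^(-2t)cos(4t)

Coefficient matrix A = [[-34, 20], [-52, 30]].
Characteristic polynomial det(A - λI) = λ^2 + 4λ + 20 = 0.
Eigenvalues λ = -2 ± 4i (complex conjugate pair).
For λ=-2+4i: an eigenvector is (-2,-3) - i(1,2) = (-2 - i, -3 - 2i).
A real fundamental pair from Re and Im of e^((-2+4i)t)v: X_1 = e^(-2t)(cos(4t)·(-2,-3) + sin(4t)·(1,2)), X_2 = e^(-2t)(sin(4t)·(-2,-3) - cos(4t)·(1,2)).
General solution: c_1X_1 + c_2X_2.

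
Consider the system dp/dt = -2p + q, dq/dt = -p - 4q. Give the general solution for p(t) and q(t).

p(t) = C_1e^(-3t) + C_2te^(-3t) + 3C_2e^(-3t), q(t) = -C_1e^(-3t) - C_2te^(-3t) - 2C_2e^(-3t)

Coefficient matrix A = [[-2, 1], [-1, -4]].
Characteristic polynomial det(A - λI) = λ^2 + 6λ + 9 = 0.
Single eigenvalue λ = -3 with algebraic multiplicity 2.
Eigenvector v = (1,-1); generalized eigenvector w with (A-λI)w=v is (3,-2).
General solution: e^(-3t)[C_1·v + C_2·(t·v + w)].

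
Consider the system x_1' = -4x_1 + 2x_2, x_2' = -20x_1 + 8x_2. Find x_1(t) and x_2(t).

x_1(t) = -K_1e^(2t)sin(2t) + K_2e^(2t)cos(2t), x_2(t) = -3K_1e^(2t)sin(2t) - K_1e^(2t)cos(2t) - K_2e^(2t)sin(2t) + 3K_2e^(2t)cos(2t)

Coefficient matrix A = [[-4, 2], [-20, 8]].
Characteristic polynomial det(A - λI) = λ^2 - 4λ + 8 = 0.
Eigenvalues λ = 2 ± 2i (complex conjugate pair).
For λ=2+2i: an eigenvector is (0,-1) - i(-1,-3) = (0 + i, -1 + 3i).
A real fundamental pair from Re and Im of e^((2+2i)t)v: X_1 = e^(2t)(cos(2t)·(0,-1) + sin(2t)·(-1,-3)), X_2 = e^(2t)(sin(2t)·(0,-1) - cos(2t)·(-1,-3)).
General solution: K_1X_1 + K_2X_2.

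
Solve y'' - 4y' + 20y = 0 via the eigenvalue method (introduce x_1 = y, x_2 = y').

Let x_1 = y, x_2 = y'. Then x_1' = x_2 and x_2' = -20x_1 + 4x_2.
A = [[0,1],[-20,4]]; det(A-λI) = λ^2 - 4λ + 20.
Eigenvalues λ = 2 ± 4i.

y(t) = C_1e^(2t)cos(4t) + C_2e^(2t)sin(4t)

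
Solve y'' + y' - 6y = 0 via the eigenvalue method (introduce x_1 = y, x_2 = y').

y(t) = K_1e^(-3t) + K_2e^(2t)

Let x_1 = y, x_2 = y'. Then x_1' = x_2 and x_2' = 6x_1 - x_2.
A = [[0,1],[6,-1]]; det(A-λI) = λ^2 + λ - 6.
Eigenvalues λ = -3, 2 with eigenvectors (1,-3), (1,2).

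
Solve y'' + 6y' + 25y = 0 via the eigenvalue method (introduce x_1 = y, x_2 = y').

Let x_1 = y, x_2 = y'. Then x_1' = x_2 and x_2' = -25x_1 - 6x_2.
A = [[0,1],[-25,-6]]; det(A-λI) = λ^2 + 6λ + 25.
Eigenvalues λ = -3 ± 4i.

y(t) = c_1e^(-3t)cos(4t) + c_2e^(-3t)sin(4t)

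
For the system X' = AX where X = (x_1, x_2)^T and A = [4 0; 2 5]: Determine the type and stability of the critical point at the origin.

A = [[4,0],[2,5]]; det(A-λI) = λ^2 - 9λ + 20.
λ = 5, 4: both positive.

unstable node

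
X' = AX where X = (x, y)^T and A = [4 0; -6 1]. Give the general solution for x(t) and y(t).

x(t) = K_1e^(4t), y(t) = -2K_1e^(4t) - K_2e^(t)

Coefficient matrix A = [[4, 0], [-6, 1]].
Characteristic polynomial det(A - λI) = λ^2 - 5λ + 4 = 0.
Eigenvalues λ = 4, 1.
For λ=4: (A-λI) row 2 is [-6, -3], so an eigenvector is (1, -2).
For λ=1: (A-λI) row 1 is [3, 0], so an eigenvector is (0, -1).
General solution: K_1e^(4t)(1,-2) + K_2e^(t)(0,-1).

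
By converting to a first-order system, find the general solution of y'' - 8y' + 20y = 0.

y(t) = K_1e^(4t)cos(2t) + K_2e^(4t)sin(2t)

Let x_1 = y, x_2 = y'. Then x_1' = x_2 and x_2' = -20x_1 + 8x_2.
A = [[0,1],[-20,8]]; det(A-λI) = λ^2 - 8λ + 20.
Eigenvalues λ = 4 ± 2i.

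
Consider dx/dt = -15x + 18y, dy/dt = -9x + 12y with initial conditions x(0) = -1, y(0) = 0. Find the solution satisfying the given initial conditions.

Coefficient matrix A = [[-15, 18], [-9, 12]].
Characteristic polynomial det(A - λI) = λ^2 + 3λ - 18 = 0.
Eigenvalues λ = 3, -6.
For λ=3: (A-λI) row 1 is [-18, 18], so an eigenvector is (1, 1).
For λ=-6: (A-λI) row 1 is [-9, 18], so an eigenvector is (-2, -1).
General solution: K_1e^(3t)(1,1) + K_2e^(-6t)(-2,-1).
Applying x(0)=-1, y(0)=0 gives K_1=1, K_2=1.

x(t) = e^(3t) - 2e^(-6t), y(t) = e^(3t) - e^(-6t)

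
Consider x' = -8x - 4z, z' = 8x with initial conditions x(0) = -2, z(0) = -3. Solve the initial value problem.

x(t) = 5e^(-4t)sin(4t) - 2e^(-4t)cos(4t), z(t) = -7e^(-4t)sin(4t) - 3e^(-4t)cos(4t)

Coefficient matrix A = [[-8, -4], [8, 0]].
Characteristic polynomial det(A - λI) = λ^2 + 8λ + 32 = 0.
Eigenvalues λ = -4 ± 4i (complex conjugate pair).
For λ=-4+4i: an eigenvector is (0,-1) - i(1,-1) = (0 - i, -1 + i).
A real fundamental pair from Re and Im of e^((-4+4i)t)v: X_1 = e^(-4t)(cos(4t)·(0,-1) + sin(4t)·(1,-1)), X_2 = e^(-4t)(sin(4t)·(0,-1) - cos(4t)·(1,-1)).
General solution: K_1X_1 + K_2X_2.
Applying x(0)=-2, z(0)=-3 gives K_1=5, K_2=2.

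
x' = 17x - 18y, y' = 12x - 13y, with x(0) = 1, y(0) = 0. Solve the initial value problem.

Coefficient matrix A = [[17, -18], [12, -13]].
Characteristic polynomial det(A - λI) = λ^2 - 4λ - 5 = 0.
Eigenvalues λ = 5, -1.
For λ=5: (A-λI) row 1 is [12, -18], so an eigenvector is (-3, -2).
For λ=-1: (A-λI) row 1 is [18, -18], so an eigenvector is (1, 1).
General solution: K_1e^(5t)(-3,-2) + K_2e^(-t)(1,1).
Applying x(0)=1, y(0)=0 gives K_1=-1, K_2=-2.

x(t) = 3e^(5t) - 2e^(-t), y(t) = 2e^(5t) - 2e^(-t)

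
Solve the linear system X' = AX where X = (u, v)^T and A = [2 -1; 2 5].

Coefficient matrix A = [[2, -1], [2, 5]].
Characteristic polynomial det(A - λI) = λ^2 - 7λ + 12 = 0.
Eigenvalues λ = 3, 4.
For λ=3: (A-λI) row 1 is [-1, -1], so an eigenvector is (1, -1).
For λ=4: (A-λI) row 1 is [-2, -1], so an eigenvector is (-1, 2).
General solution: C_1e^(3t)(1,-1) + C_2e^(4t)(-1,2).

u(t) = C_1e^(3t) - C_2e^(4t), v(t) = -C_1e^(3t) + 2C_2e^(4t)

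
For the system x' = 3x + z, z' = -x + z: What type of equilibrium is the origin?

unstable improper node

A = [[3,1],[-1,1]]; det(A-λI) = λ^2 - 4λ + 4.
repeated λ = 2 with a single eigenvector.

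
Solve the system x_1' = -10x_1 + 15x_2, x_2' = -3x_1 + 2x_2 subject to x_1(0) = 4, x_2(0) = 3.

x_1(t) = 7e^(-4t)sin(3t) + 4e^(-4t)cos(3t), x_2(t) = 2e^(-4t)sin(3t) + 3e^(-4t)cos(3t)

Coefficient matrix A = [[-10, 15], [-3, 2]].
Characteristic polynomial det(A - λI) = λ^2 + 8λ + 25 = 0.
Eigenvalues λ = -4 ± 3i (complex conjugate pair).
For λ=-4+3i: an eigenvector is (-1,0) - i(2,1) = (-1 - 2i, 0 - i).
A real fundamental pair from Re and Im of e^((-4+3i)t)v: X_1 = e^(-4t)(cos(3t)·(-1,0) + sin(3t)·(2,1)), X_2 = e^(-4t)(sin(3t)·(-1,0) - cos(3t)·(2,1)).
General solution: C_1X_1 + C_2X_2.
Applying x_1(0)=4, x_2(0)=3 gives C_1=2, C_2=-3.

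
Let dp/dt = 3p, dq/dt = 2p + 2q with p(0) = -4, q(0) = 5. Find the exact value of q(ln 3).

A = [[3,0],[2,2]]; eigenvalues λ = 3, 2.
Eigenvectors: (1,2) for λ=3, (0,-1) for λ=2.
From the initial condition, c_1 = -4, c_2 = -13.
q(ln 3) = (-4)(3^3)(2) + (-13)(3^2)(-1) = -99.

-99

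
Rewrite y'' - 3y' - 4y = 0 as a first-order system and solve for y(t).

y(t) = c_1e^(4t) + c_2e^(-t)

Let x_1 = y, x_2 = y'. Then x_1' = x_2 and x_2' = 4x_1 + 3x_2.
A = [[0,1],[4,3]]; det(A-λI) = λ^2 - 3λ - 4.
Eigenvalues λ = 4, -1 with eigenvectors (1,4), (1,-1).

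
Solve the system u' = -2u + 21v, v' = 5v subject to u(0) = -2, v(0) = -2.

Coefficient matrix A = [[-2, 21], [0, 5]].
Characteristic polynomial det(A - λI) = λ^2 - 3λ - 10 = 0.
Eigenvalues λ = -2, 5.
For λ=-2: (A-λI) row 1 is [0, 21], so an eigenvector is (-1, 0).
For λ=5: (A-λI) row 1 is [-7, 21], so an eigenvector is (-3, -1).
General solution: c_1e^(-2t)(-1,0) + c_2e^(5t)(-3,-1).
Applying u(0)=-2, v(0)=-2 gives c_1=-4, c_2=2.

u(t) = -6e^(5t) + 4e^(-2t), v(t) = -2e^(5t)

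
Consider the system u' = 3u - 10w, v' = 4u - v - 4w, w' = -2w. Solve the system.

u(t) = K_1e^(3t) + 2K_3e^(-2t), v(t) = K_1e^(3t) + K_2e^(-t) - 4K_3e^(-2t), w(t) = K_3e^(-2t)

Coefficient matrix A = [[3, 0, -10], [4, -1, -4], [0, 0, -2]].
det(A - λI) = 0 gives eigenvalues λ = 3, -1, -2.
For λ=3: eigenvector (1,1,0).
For λ=-1: eigenvector (0,1,0).
For λ=-2: eigenvector (2,-4,1).
General solution: K_1e^(3t)(1,1,0) + K_2e^(-t)(0,1,0) + K_3e^(-2t)(2,-4,1).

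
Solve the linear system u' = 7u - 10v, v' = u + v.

u(t) = K_1e^(4t)sin(t) - 3K_1e^(4t)cos(t) - 3K_2e^(4t)sin(t) - K_2e^(4t)cos(t), v(t) = -K_1e^(4t)cos(t) - K_2e^(4t)sin(t)

Coefficient matrix A = [[7, -10], [1, 1]].
Characteristic polynomial det(A - λI) = λ^2 - 8λ + 17 = 0.
Eigenvalues λ = 4 ± i (complex conjugate pair).
For λ=4+i: an eigenvector is (-3,-1) - i(1,0) = (-3 - i, -1).
A real fundamental pair from Re and Im of e^((4+i)t)v: X_1 = e^(4t)(cos(t)·(-3,-1) + sin(t)·(1,0)), X_2 = e^(4t)(sin(t)·(-3,-1) - cos(t)·(1,0)).
General solution: K_1X_1 + K_2X_2.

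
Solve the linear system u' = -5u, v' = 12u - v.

u(t) = -K_1e^(-5t), v(t) = 3K_1e^(-5t) - K_2e^(-t)

Coefficient matrix A = [[-5, 0], [12, -1]].
Characteristic polynomial det(A - λI) = λ^2 + 6λ + 5 = 0.
Eigenvalues λ = -5, -1.
For λ=-5: (A-λI) row 2 is [12, 4], so an eigenvector is (-1, 3).
For λ=-1: (A-λI) row 1 is [-4, 0], so an eigenvector is (0, -1).
General solution: K_1e^(-5t)(-1,3) + K_2e^(-t)(0,-1).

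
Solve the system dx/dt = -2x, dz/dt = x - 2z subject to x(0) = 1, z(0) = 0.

x(t) = e^(-2t), z(t) = te^(-2t)

Coefficient matrix A = [[-2, 0], [1, -2]].
Characteristic polynomial det(A - λI) = λ^2 + 4λ + 4 = 0.
Single eigenvalue λ = -2 with algebraic multiplicity 2.
Eigenvector v = (0,-1); generalized eigenvector w with (A-λI)w=v is (-1,3).
General solution: e^(-2t)[c_1·v + c_2·(t·v + w)].
Applying x(0)=1, z(0)=0 gives c_1=-3, c_2=-1.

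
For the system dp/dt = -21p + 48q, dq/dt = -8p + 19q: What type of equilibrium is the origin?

A = [[-21,48],[-8,19]]; det(A-λI) = λ^2 + 2λ - 15.
λ = -5, 3: opposite signs.

saddle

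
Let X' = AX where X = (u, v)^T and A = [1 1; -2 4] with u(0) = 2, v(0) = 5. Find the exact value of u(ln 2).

20

A = [[1,1],[-2,4]]; eigenvalues λ = 3, 2.
Eigenvectors: (-1,-2) for λ=3, (-1,-1) for λ=2.
From the initial condition, c_1 = -3, c_2 = 1.
u(ln 2) = (-3)(2^3)(-1) + (1)(2^2)(-1) = 20.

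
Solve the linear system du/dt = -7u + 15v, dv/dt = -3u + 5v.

Coefficient matrix A = [[-7, 15], [-3, 5]].
Characteristic polynomial det(A - λI) = λ^2 + 2λ + 10 = 0.
Eigenvalues λ = -1 ± 3i (complex conjugate pair).
For λ=-1+3i: an eigenvector is (1,0) - i(-2,-1) = (1 + 2i, 0 + i).
A real fundamental pair from Re and Im of e^((-1+3i)t)v: X_1 = e^(-t)(cos(3t)·(1,0) + sin(3t)·(-2,-1)), X_2 = e^(-t)(sin(3t)·(1,0) - cos(3t)·(-2,-1)).
General solution: K_1X_1 + K_2X_2.

u(t) = -2K_1e^(-t)sin(3t) + K_1e^(-t)cos(3t) + K_2e^(-t)sin(3t) + 2K_2e^(-t)cos(3t), v(t) = -K_1e^(-t)sin(3t) + K_2e^(-t)cos(3t)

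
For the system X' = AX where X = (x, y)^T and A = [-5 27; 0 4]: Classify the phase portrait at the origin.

saddle

A = [[-5,27],[0,4]]; det(A-λI) = λ^2 + λ - 20.
λ = -5, 4: opposite signs.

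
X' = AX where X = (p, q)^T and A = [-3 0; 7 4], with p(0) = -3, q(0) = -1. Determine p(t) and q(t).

p(t) = -3e^(-3t), q(t) = -4e^(4t) + 3e^(-3t)

Coefficient matrix A = [[-3, 0], [7, 4]].
Characteristic polynomial det(A - λI) = λ^2 - λ - 12 = 0.
Eigenvalues λ = 4, -3.
For λ=4: (A-λI) row 1 is [-7, 0], so an eigenvector is (0, 1).
For λ=-3: (A-λI) row 2 is [7, 7], so an eigenvector is (1, -1).
General solution: K_1e^(4t)(0,1) + K_2e^(-3t)(1,-1).
Applying p(0)=-3, q(0)=-1 gives K_1=-4, K_2=-3.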